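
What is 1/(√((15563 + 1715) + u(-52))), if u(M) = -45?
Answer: √17233/17233 ≈ 0.0076176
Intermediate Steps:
1/(√((15563 + 1715) + u(-52))) = 1/(√((15563 + 1715) - 45)) = 1/(√(17278 - 45)) = 1/(√17233) = √17233/17233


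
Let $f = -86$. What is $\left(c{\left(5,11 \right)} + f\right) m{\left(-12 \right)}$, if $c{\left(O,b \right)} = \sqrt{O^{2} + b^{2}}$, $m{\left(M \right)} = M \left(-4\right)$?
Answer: $-4128 + 48 \sqrt{146} \approx -3548.0$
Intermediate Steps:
$m{\left(M \right)} = - 4 M$
$\left(c{\left(5,11 \right)} + f\right) m{\left(-12 \right)} = \left(\sqrt{5^{2} + 11^{2}} - 86\right) \left(\left(-4\right) \left(-12\right)\right) = \left(\sqrt{25 + 121} - 86\right) 48 = \left(\sqrt{146} - 86\right) 48 = \left(-86 + \sqrt{146}\right) 48 = -4128 + 48 \sqrt{146}$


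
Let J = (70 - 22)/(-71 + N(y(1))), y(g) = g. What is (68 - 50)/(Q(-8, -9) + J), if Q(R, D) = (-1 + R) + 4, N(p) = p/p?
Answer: -630/199 ≈ -3.1658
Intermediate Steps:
N(p) = 1
Q(R, D) = 3 + R
J = -24/35 (J = (70 - 22)/(-71 + 1) = 48/(-70) = 48*(-1/70) = -24/35 ≈ -0.68571)
(68 - 50)/(Q(-8, -9) + J) = (68 - 50)/((3 - 8) - 24/35) = 18/(-5 - 24/35) = 18/(-199/35) = -35/199*18 = -630/199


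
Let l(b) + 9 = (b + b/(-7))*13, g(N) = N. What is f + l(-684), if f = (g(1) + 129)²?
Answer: 64885/7 ≈ 9269.3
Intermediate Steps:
l(b) = -9 + 78*b/7 (l(b) = -9 + (b + b/(-7))*13 = -9 + (b + b*(-⅐))*13 = -9 + (b - b/7)*13 = -9 + (6*b/7)*13 = -9 + 78*b/7)
f = 16900 (f = (1 + 129)² = 130² = 16900)
f + l(-684) = 16900 + (-9 + (78/7)*(-684)) = 16900 + (-9 - 53352/7) = 16900 - 53415/7 = 64885/7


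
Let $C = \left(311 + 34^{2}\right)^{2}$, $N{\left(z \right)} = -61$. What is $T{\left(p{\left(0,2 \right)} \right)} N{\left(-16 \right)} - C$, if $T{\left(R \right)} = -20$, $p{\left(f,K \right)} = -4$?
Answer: $-2150869$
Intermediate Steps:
$C = 2152089$ ($C = \left(311 + 1156\right)^{2} = 1467^{2} = 2152089$)
$T{\left(p{\left(0,2 \right)} \right)} N{\left(-16 \right)} - C = \left(-20\right) \left(-61\right) - 2152089 = 1220 - 2152089 = -2150869$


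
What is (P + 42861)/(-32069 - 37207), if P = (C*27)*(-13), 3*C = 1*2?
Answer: -14209/23092 ≈ -0.61532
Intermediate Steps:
C = ⅔ (C = (1*2)/3 = (⅓)*2 = ⅔ ≈ 0.66667)
P = -234 (P = ((⅔)*27)*(-13) = 18*(-13) = -234)
(P + 42861)/(-32069 - 37207) = (-234 + 42861)/(-32069 - 37207) = 42627/(-69276) = 42627*(-1/69276) = -14209/23092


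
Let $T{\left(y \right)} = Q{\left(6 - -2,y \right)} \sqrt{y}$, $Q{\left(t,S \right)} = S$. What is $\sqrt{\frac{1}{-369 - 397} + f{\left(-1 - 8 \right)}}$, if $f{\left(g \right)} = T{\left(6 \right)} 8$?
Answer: $\frac{\sqrt{-766 + 28164288 \sqrt{6}}}{766} \approx 10.843$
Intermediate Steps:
$T{\left(y \right)} = y^{\frac{3}{2}}$ ($T{\left(y \right)} = y \sqrt{y} = y^{\frac{3}{2}}$)
$f{\left(g \right)} = 48 \sqrt{6}$ ($f{\left(g \right)} = 6^{\frac{3}{2}} \cdot 8 = 6 \sqrt{6} \cdot 8 = 48 \sqrt{6}$)
$\sqrt{\frac{1}{-369 - 397} + f{\left(-1 - 8 \right)}} = \sqrt{\frac{1}{-369 - 397} + 48 \sqrt{6}} = \sqrt{\frac{1}{-766} + 48 \sqrt{6}} = \sqrt{- \frac{1}{766} + 48 \sqrt{6}}$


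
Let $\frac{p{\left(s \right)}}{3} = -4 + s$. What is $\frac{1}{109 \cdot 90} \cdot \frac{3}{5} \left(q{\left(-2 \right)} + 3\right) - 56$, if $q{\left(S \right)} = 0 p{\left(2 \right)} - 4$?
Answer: $- \frac{915601}{16350} \approx -56.0$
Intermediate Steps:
$p{\left(s \right)} = -12 + 3 s$ ($p{\left(s \right)} = 3 \left(-4 + s\right) = -12 + 3 s$)
$q{\left(S \right)} = -4$ ($q{\left(S \right)} = 0 \left(-12 + 3 \cdot 2\right) - 4 = 0 \left(-12 + 6\right) - 4 = 0 \left(-6\right) - 4 = 0 - 4 = -4$)
$\frac{1}{109 \cdot 90} \cdot \frac{3}{5} \left(q{\left(-2 \right)} + 3\right) - 56 = \frac{1}{109 \cdot 90} \cdot \frac{3}{5} \left(-4 + 3\right) - 56 = \frac{1}{109} \cdot \frac{1}{90} \cdot 3 \cdot \frac{1}{5} \left(-1\right) - 56 = \frac{\frac{3}{5} \left(-1\right)}{9810} - 56 = \frac{1}{9810} \left(- \frac{3}{5}\right) - 56 = - \frac{1}{16350} - 56 = - \frac{915601}{16350}$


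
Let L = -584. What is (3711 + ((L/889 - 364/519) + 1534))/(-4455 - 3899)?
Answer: -2419369103/3854460414 ≈ -0.62768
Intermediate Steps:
(3711 + ((L/889 - 364/519) + 1534))/(-4455 - 3899) = (3711 + ((-584/889 - 364/519) + 1534))/(-4455 - 3899) = (3711 + ((-584*1/889 - 364*1/519) + 1534))/(-8354) = (3711 + ((-584/889 - 364/519) + 1534))*(-1/8354) = (3711 + (-626692/461391 + 1534))*(-1/8354) = (3711 + 707147102/461391)*(-1/8354) = (2419369103/461391)*(-1/8354) = -2419369103/3854460414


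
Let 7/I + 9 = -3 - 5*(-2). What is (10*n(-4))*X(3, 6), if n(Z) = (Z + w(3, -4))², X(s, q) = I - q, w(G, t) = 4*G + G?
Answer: -11495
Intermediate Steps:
w(G, t) = 5*G
I = -7/2 (I = 7/(-9 + (-3 - 5*(-2))) = 7/(-9 + (-3 + 10)) = 7/(-9 + 7) = 7/(-2) = 7*(-½) = -7/2 ≈ -3.5000)
X(s, q) = -7/2 - q
n(Z) = (15 + Z)² (n(Z) = (Z + 5*3)² = (Z + 15)² = (15 + Z)²)
(10*n(-4))*X(3, 6) = (10*(15 - 4)²)*(-7/2 - 1*6) = (10*11²)*(-7/2 - 6) = (10*121)*(-19/2) = 1210*(-19/2) = -11495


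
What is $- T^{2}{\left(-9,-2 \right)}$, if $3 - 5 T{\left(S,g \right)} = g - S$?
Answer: $- \frac{16}{25} \approx -0.64$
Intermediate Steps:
$T{\left(S,g \right)} = \frac{3}{5} - \frac{g}{5} + \frac{S}{5}$ ($T{\left(S,g \right)} = \frac{3}{5} - \frac{g - S}{5} = \frac{3}{5} + \left(- \frac{g}{5} + \frac{S}{5}\right) = \frac{3}{5} - \frac{g}{5} + \frac{S}{5}$)
$- T^{2}{\left(-9,-2 \right)} = - \left(\frac{3}{5} - - \frac{2}{5} + \frac{1}{5} \left(-9\right)\right)^{2} = - \left(\frac{3}{5} + \frac{2}{5} - \frac{9}{5}\right)^{2} = - \left(- \frac{4}{5}\right)^{2} = \left(-1\right) \frac{16}{25} = - \frac{16}{25}$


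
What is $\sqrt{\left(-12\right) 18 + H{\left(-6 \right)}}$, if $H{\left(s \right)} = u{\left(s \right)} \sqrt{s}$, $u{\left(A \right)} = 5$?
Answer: $\sqrt{-216 + 5 i \sqrt{6}} \approx 0.4165 + 14.703 i$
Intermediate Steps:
$H{\left(s \right)} = 5 \sqrt{s}$
$\sqrt{\left(-12\right) 18 + H{\left(-6 \right)}} = \sqrt{\left(-12\right) 18 + 5 \sqrt{-6}} = \sqrt{-216 + 5 i \sqrt{6}}$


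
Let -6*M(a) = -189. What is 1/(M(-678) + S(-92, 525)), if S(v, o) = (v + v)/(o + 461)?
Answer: 986/30875 ≈ 0.031935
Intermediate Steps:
M(a) = 63/2 (M(a) = -⅙*(-189) = 63/2)
S(v, o) = 2*v/(461 + o) (S(v, o) = (2*v)/(461 + o) = 2*v/(461 + o))
1/(M(-678) + S(-92, 525)) = 1/(63/2 + 2*(-92)/(461 + 525)) = 1/(63/2 + 2*(-92)/986) = 1/(63/2 + 2*(-92)*(1/986)) = 1/(63/2 - 92/493) = 1/(30875/986) = 986/30875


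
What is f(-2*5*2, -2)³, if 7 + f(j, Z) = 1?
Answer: -216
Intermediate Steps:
f(j, Z) = -6 (f(j, Z) = -7 + 1 = -6)
f(-2*5*2, -2)³ = (-6)³ = -216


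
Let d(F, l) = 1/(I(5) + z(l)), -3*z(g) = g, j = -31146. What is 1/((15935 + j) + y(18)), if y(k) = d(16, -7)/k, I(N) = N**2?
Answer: -492/7483811 ≈ -6.5742e-5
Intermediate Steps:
z(g) = -g/3
d(F, l) = 1/(25 - l/3) (d(F, l) = 1/(5**2 - l/3) = 1/(25 - l/3))
y(k) = 3/(82*k) (y(k) = (-3/(-75 - 7))/k = (-3/(-82))/k = (-3*(-1/82))/k = 3/(82*k))
1/((15935 + j) + y(18)) = 1/((15935 - 31146) + (3/82)/18) = 1/(-15211 + (3/82)*(1/18)) = 1/(-15211 + 1/492) = 1/(-7483811/492) = -492/7483811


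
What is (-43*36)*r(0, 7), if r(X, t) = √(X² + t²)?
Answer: -10836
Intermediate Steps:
(-43*36)*r(0, 7) = (-43*36)*√(0² + 7²) = -1548*√(0 + 49) = -1548*√49 = -1548*7 = -10836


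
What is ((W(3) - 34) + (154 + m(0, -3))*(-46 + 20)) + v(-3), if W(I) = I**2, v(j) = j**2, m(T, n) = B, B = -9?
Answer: -3786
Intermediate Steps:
m(T, n) = -9
((W(3) - 34) + (154 + m(0, -3))*(-46 + 20)) + v(-3) = ((3**2 - 34) + (154 - 9)*(-46 + 20)) + (-3)**2 = ((9 - 34) + 145*(-26)) + 9 = (-25 - 3770) + 9 = -3795 + 9 = -3786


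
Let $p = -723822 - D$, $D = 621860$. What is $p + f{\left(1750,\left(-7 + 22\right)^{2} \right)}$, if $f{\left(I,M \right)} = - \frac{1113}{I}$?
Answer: $- \frac{336420659}{250} \approx -1.3457 \cdot 10^{6}$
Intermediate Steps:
$p = -1345682$ ($p = -723822 - 621860 = -1345682$)
$p + f{\left(1750,\left(-7 + 22\right)^{2} \right)} = -1345682 - \frac{1113}{1750} = -1345682 - \frac{159}{250} = - \frac{336420659}{250}$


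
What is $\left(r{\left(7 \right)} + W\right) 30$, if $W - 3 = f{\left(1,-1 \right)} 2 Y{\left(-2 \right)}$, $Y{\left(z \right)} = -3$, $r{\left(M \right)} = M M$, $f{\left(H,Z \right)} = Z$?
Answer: $1740$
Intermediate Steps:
$r{\left(M \right)} = M^{2}$
$W = 9$ ($W = 3 + \left(-1\right) 2 \left(-3\right) = 3 - -6 = 3 + 6 = 9$)
$\left(r{\left(7 \right)} + W\right) 30 = \left(7^{2} + 9\right) 30 = \left(49 + 9\right) 30 = 58 \cdot 30 = 1740$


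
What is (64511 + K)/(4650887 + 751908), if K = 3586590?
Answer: 3651101/5402795 ≈ 0.67578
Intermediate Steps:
(64511 + K)/(4650887 + 751908) = (64511 + 3586590)/(4650887 + 751908) = 3651101/5402795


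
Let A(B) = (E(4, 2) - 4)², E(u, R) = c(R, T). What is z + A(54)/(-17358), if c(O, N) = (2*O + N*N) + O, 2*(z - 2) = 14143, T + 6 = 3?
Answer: 5580986/789 ≈ 7073.5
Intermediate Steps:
T = -3 (T = -6 + 3 = -3)
z = 14147/2 (z = 2 + (½)*14143 = 2 + 14143/2 = 14147/2 ≈ 7073.5)
c(O, N) = N² + 3*O (c(O, N) = (2*O + N²) + O = (N² + 2*O) + O = N² + 3*O)
E(u, R) = 9 + 3*R (E(u, R) = (-3)² + 3*R = 9 + 3*R)
A(B) = 121 (A(B) = ((9 + 3*2) - 4)² = ((9 + 6) - 4)² = (15 - 4)² = 11² = 121)
z + A(54)/(-17358) = 14147/2 + 121/(-17358) = 14147/2 + 121*(-1/17358) = 14147/2 - 11/1578 = 5580986/789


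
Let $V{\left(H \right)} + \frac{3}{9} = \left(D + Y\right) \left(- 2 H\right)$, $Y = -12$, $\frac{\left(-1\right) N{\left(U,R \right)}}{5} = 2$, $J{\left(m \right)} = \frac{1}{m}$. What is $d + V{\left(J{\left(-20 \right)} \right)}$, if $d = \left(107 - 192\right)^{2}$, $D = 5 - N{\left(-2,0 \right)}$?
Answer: $\frac{216749}{30} \approx 7225.0$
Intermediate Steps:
$N{\left(U,R \right)} = -10$ ($N{\left(U,R \right)} = \left(-5\right) 2 = -10$)
$D = 15$ ($D = 5 - -10 = 5 + 10 = 15$)
$V{\left(H \right)} = - \frac{1}{3} - 6 H$ ($V{\left(H \right)} = - \frac{1}{3} + \left(15 - 12\right) \left(- 2 H\right) = - \frac{1}{3} + 3 \left(- 2 H\right) = - \frac{1}{3} - 6 H$)
$d = 7225$ ($d = \left(-85\right)^{2} = 7225$)
$d + V{\left(J{\left(-20 \right)} \right)} = 7225 - \left(\frac{1}{3} + \frac{6}{-20}\right) = 7225 - \frac{1}{30} = \frac{216749}{30}$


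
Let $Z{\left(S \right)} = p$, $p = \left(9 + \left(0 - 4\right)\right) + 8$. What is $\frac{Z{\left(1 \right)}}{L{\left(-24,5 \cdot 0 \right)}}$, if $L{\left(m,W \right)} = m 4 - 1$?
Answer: $- \frac{13}{97} \approx -0.13402$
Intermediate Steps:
$L{\left(m,W \right)} = -1 + 4 m$ ($L{\left(m,W \right)} = 4 m - 1 = -1 + 4 m$)
$p = 13$ ($p = \left(9 - 4\right) + 8 = 5 + 8 = 13$)
$Z{\left(S \right)} = 13$
$\frac{Z{\left(1 \right)}}{L{\left(-24,5 \cdot 0 \right)}} = \frac{13}{-1 + 4 \left(-24\right)} = \frac{13}{-1 - 96} = \frac{13}{-97} = 13 \left(- \frac{1}{97}\right) = - \frac{13}{97}$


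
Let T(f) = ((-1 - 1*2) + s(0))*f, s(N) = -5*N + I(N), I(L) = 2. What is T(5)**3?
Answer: -125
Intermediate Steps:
s(N) = 2 - 5*N (s(N) = -5*N + 2 = 2 - 5*N)
T(f) = -f (T(f) = ((-1 - 1*2) + (2 - 5*0))*f = ((-1 - 2) + (2 + 0))*f = (-3 + 2)*f = -f)
T(5)**3 = (-1*5)**3 = (-5)**3 = -125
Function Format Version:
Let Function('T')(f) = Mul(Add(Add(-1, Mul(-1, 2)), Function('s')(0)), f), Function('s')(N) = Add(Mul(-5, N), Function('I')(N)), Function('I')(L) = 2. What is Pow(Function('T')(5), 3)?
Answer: -125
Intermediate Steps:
Function('s')(N) = Add(2, Mul(-5, N)) (Function('s')(N) = Add(Mul(-5, N), 2) = Add(2, Mul(-5, N)))
Function('T')(f) = Mul(-1, f) (Function('T')(f) = Mul(Add(Add(-1, Mul(-1, 2)), Add(2, Mul(-5, 0))), f) = Mul(Add(Add(-1, -2), Add(2, 0)), f) = Mul(Add(-3, 2), f) = Mul(-1, f))
Pow(Function('T')(5), 3) = Pow(Mul(-1, 5), 3) = Pow(-5, 3) = -125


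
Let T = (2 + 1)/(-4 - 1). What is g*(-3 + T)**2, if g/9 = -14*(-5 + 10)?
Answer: -40824/5 ≈ -8164.8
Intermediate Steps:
T = -3/5 (T = 3/(-5) = 3*(-1/5) = -3/5 ≈ -0.60000)
g = -630 (g = 9*(-14*(-5 + 10)) = 9*(-14*5) = 9*(-70) = -630)
g*(-3 + T)**2 = -630*(-3 - 3/5)**2 = -630*(-18/5)**2 = -630*324/25 = -40824/5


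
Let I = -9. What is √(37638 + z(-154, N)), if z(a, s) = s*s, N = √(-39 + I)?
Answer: √37590 ≈ 193.88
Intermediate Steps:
N = 4*I*√3 (N = √(-39 - 9) = √(-48) = 4*I*√3 ≈ 6.9282*I)
z(a, s) = s²
√(37638 + z(-154, N)) = √(37638 + (4*I*√3)²) = √(37638 - 48) = √37590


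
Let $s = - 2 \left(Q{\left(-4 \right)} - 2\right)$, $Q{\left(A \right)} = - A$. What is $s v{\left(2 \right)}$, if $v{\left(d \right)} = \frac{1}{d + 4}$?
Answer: $- \frac{2}{3} \approx -0.66667$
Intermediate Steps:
$s = -4$ ($s = - 2 \left(\left(-1\right) \left(-4\right) - 2\right) = - 2 \left(4 - 2\right) = \left(-2\right) 2 = -4$)
$v{\left(d \right)} = \frac{1}{4 + d}$
$s v{\left(2 \right)} = - \frac{4}{4 + 2} = - \frac{4}{6} = \left(-4\right) \frac{1}{6} = - \frac{2}{3}$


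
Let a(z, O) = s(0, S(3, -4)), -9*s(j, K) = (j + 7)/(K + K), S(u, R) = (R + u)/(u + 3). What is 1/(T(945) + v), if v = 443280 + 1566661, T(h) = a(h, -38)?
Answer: 3/6029830 ≈ 4.9753e-7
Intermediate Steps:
S(u, R) = (R + u)/(3 + u)
s(j, K) = -(7 + j)/(18*K) (s(j, K) = -(j + 7)/(9*(K + K)) = -(7 + j)/(9*(2*K)) = -(7 + j)*1/(2*K)/9 = -(7 + j)/(18*K))
a(z, O) = 7/3 (a(z, O) = (-7 - 1*0)/(18*(((-4 + 3)/(3 + 3)))) = (-7 + 0)/(18*((-1/6))) = (1/18)*(-7)/((1/6)*(-1)) = (1/18)*(-7)/(-1/6) = (1/18)*(-6)*(-7) = 7/3)
T(h) = 7/3
v = 2009941
1/(T(945) + v) = 1/(7/3 + 2009941) = 1/(6029830/3) = 3/6029830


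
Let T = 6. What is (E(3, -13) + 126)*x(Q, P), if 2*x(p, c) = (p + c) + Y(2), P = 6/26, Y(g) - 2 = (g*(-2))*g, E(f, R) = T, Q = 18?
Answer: 10494/13 ≈ 807.23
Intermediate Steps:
E(f, R) = 6
Y(g) = 2 - 2*g² (Y(g) = 2 + (g*(-2))*g = 2 + (-2*g)*g = 2 - 2*g²)
P = 3/13 (P = 6*(1/26) = 3/13 ≈ 0.23077)
x(p, c) = -3 + c/2 + p/2 (x(p, c) = ((p + c) + (2 - 2*2²))/2 = ((c + p) + (2 - 2*4))/2 = ((c + p) + (2 - 8))/2 = ((c + p) - 6)/2 = (-6 + c + p)/2 = -3 + c/2 + p/2)
(E(3, -13) + 126)*x(Q, P) = (6 + 126)*(-3 + (½)*(3/13) + (½)*18) = 132*(-3 + 3/26 + 9) = 132*(159/26) = 10494/13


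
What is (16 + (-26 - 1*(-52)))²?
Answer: 1764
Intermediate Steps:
(16 + (-26 - 1*(-52)))² = (16 + (-26 + 52))² = (16 + 26)² = 42² = 1764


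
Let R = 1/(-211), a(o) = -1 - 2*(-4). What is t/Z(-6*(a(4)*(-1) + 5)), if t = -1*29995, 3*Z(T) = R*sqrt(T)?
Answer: 6328945*sqrt(3)/2 ≈ 5.4810e+6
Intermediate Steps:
a(o) = 7 (a(o) = -1 + 8 = 7)
R = -1/211 ≈ -0.0047393
Z(T) = -sqrt(T)/633 (Z(T) = (-sqrt(T)/211)/3 = -sqrt(T)/633)
t = -29995
t/Z(-6*(a(4)*(-1) + 5)) = -29995*(-211*sqrt(3)/2) = -(-6328945)*sqrt(3)/2 = 6328945*sqrt(3)/2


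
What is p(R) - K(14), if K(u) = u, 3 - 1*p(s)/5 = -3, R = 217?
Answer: 16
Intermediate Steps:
p(s) = 30 (p(s) = 15 - 5*(-3) = 15 + 15 = 30)
p(R) - K(14) = 30 - 1*14 = 30 - 14 = 16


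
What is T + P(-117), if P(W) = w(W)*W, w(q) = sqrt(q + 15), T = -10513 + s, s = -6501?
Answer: -17014 - 117*I*sqrt(102) ≈ -17014.0 - 1181.6*I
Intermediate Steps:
T = -17014 (T = -10513 - 6501 = -17014)
w(q) = sqrt(15 + q)
P(W) = W*sqrt(15 + W) (P(W) = sqrt(15 + W)*W = W*sqrt(15 + W))
T + P(-117) = -17014 - 117*sqrt(15 - 117) = -17014 - 117*I*sqrt(102)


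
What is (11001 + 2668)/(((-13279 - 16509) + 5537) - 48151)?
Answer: -13669/72402 ≈ -0.18879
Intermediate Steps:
(11001 + 2668)/(((-13279 - 16509) + 5537) - 48151) = 13669/((-29788 + 5537) - 48151) = 13669/(-24251 - 48151) = 13669/(-72402) = 13669*(-1/72402) = -13669/72402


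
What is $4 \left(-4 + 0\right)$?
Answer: $-16$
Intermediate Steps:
$4 \left(-4 + 0\right) = 4 \left(-4\right) = -16$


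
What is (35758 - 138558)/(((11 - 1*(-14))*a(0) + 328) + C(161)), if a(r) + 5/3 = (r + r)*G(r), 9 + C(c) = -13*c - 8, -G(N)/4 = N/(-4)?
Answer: 308400/5471 ≈ 56.370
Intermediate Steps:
G(N) = N (G(N) = -4*N/(-4) = -4*N*(-1)/4 = -(-1)*N = N)
C(c) = -17 - 13*c (C(c) = -9 + (-13*c - 8) = -9 + (-8 - 13*c) = -17 - 13*c)
a(r) = -5/3 + 2*r**2 (a(r) = -5/3 + (r + r)*r = -5/3 + (2*r)*r = -5/3 + 2*r**2)
(35758 - 138558)/(((11 - 1*(-14))*a(0) + 328) + C(161)) = (35758 - 138558)/(((11 - 1*(-14))*(-5/3 + 2*0**2) + 328) + (-17 - 13*161)) = -102800/(((11 + 14)*(-5/3 + 2*0) + 328) + (-17 - 2093)) = -102800/((25*(-5/3 + 0) + 328) - 2110) = -102800/((25*(-5/3) + 328) - 2110) = -102800/((-125/3 + 328) - 2110) = -102800/(859/3 - 2110) = -102800/(-5471/3) = -102800*(-3/5471) = 308400/5471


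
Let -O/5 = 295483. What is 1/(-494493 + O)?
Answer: -1/1971908 ≈ -5.0712e-7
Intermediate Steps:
O = -1477415 (O = -5*295483 = -1477415)
1/(-494493 + O) = 1/(-494493 - 1477415) = 1/(-1971908) = -1/1971908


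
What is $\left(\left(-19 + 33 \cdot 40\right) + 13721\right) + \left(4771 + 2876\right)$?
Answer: $22669$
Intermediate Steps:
$\left(\left(-19 + 33 \cdot 40\right) + 13721\right) + \left(4771 + 2876\right) = \left(\left(-19 + 1320\right) + 13721\right) + 7647 = \left(1301 + 13721\right) + 7647 = 15022 + 7647 = 22669$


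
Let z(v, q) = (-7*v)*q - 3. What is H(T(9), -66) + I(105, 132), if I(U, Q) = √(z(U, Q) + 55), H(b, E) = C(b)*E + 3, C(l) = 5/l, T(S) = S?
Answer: -101/3 + 2*I*√24242 ≈ -33.667 + 311.4*I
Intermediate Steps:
z(v, q) = -3 - 7*q*v (z(v, q) = -7*q*v - 3 = -3 - 7*q*v)
H(b, E) = 3 + 5*E/b (H(b, E) = (5/b)*E + 3 = 5*E/b + 3 = 3 + 5*E/b)
I(U, Q) = √(52 - 7*Q*U) (I(U, Q) = √((-3 - 7*Q*U) + 55) = √(52 - 7*Q*U))
H(T(9), -66) + I(105, 132) = (3 + 5*(-66)/9) + √(52 - 7*132*105) = (3 + 5*(-66)*(⅑)) + √(52 - 97020) = (3 - 110/3) + √(-96968) = -101/3 + 2*I*√24242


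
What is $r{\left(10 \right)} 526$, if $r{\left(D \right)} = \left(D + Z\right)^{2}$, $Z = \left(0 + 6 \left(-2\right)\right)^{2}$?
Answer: $12474616$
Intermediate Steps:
$Z = 144$ ($Z = \left(0 - 12\right)^{2} = \left(-12\right)^{2} = 144$)
$r{\left(D \right)} = \left(144 + D\right)^{2}$ ($r{\left(D \right)} = \left(D + 144\right)^{2} = \left(144 + D\right)^{2}$)
$r{\left(10 \right)} 526 = \left(144 + 10\right)^{2} \cdot 526 = 154^{2} \cdot 526 = 23716 \cdot 526 = 12474616$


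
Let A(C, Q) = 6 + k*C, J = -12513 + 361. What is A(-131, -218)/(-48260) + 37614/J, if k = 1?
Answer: -11335829/3665347 ≈ -3.0927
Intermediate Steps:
J = -12152
A(C, Q) = 6 + C (A(C, Q) = 6 + 1*C = 6 + C)
A(-131, -218)/(-48260) + 37614/J = (6 - 131)/(-48260) + 37614/(-12152) = -125*(-1/48260) + 37614*(-1/12152) = 25/9652 - 18807/6076 = -11335829/3665347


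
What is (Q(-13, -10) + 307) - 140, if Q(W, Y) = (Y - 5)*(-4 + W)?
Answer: 422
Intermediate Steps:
Q(W, Y) = (-5 + Y)*(-4 + W)
(Q(-13, -10) + 307) - 140 = ((20 - 5*(-13) - 4*(-10) - 13*(-10)) + 307) - 140 = ((20 + 65 + 40 + 130) + 307) - 140 = (255 + 307) - 140 = 562 - 140 = 422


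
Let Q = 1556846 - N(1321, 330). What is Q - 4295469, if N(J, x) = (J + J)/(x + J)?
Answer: -4521469215/1651 ≈ -2.7386e+6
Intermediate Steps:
N(J, x) = 2*J/(J + x) (N(J, x) = (2*J)/(J + x) = 2*J/(J + x))
Q = 2570350104/1651 (Q = 1556846 - 2*1321/(1321 + 330) = 1556846 - 2*1321/1651 = 1556846 - 1*2642/1651 = 1556846 - 2642/1651 = 2570350104/1651 ≈ 1.5568e+6)
Q - 4295469 = 2570350104/1651 - 4295469 = -4521469215/1651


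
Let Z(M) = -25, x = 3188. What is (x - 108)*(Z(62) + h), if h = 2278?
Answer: 6939240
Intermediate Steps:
(x - 108)*(Z(62) + h) = (3188 - 108)*(-25 + 2278) = 3080*2253 = 6939240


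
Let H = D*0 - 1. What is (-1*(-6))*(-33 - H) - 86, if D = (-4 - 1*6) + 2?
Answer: -278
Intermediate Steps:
D = -8 (D = (-4 - 6) + 2 = -10 + 2 = -8)
H = -1 (H = -8*0 - 1 = 0 - 1 = -1)
(-1*(-6))*(-33 - H) - 86 = (-1*(-6))*(-33 - 1*(-1)) - 86 = 6*(-33 + 1) - 86 = 6*(-32) - 86 = -192 - 86 = -278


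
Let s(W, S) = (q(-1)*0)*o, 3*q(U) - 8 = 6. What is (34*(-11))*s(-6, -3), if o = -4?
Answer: 0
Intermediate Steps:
q(U) = 14/3 (q(U) = 8/3 + (⅓)*6 = 8/3 + 2 = 14/3)
s(W, S) = 0 (s(W, S) = ((14/3)*0)*(-4) = 0*(-4) = 0)
(34*(-11))*s(-6, -3) = (34*(-11))*0 = -374*0 = 0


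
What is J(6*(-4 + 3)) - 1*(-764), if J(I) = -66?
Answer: 698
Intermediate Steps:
J(6*(-4 + 3)) - 1*(-764) = -66 - 1*(-764) = -66 + 764 = 698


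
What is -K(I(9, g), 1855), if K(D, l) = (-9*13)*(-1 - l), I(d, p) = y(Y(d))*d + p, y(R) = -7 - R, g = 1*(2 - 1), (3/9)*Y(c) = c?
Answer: -217152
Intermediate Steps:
Y(c) = 3*c
g = 1 (g = 1*1 = 1)
I(d, p) = p + d*(-7 - 3*d) (I(d, p) = (-7 - 3*d)*d + p = d*(-7 - 3*d) + p = p + d*(-7 - 3*d))
K(D, l) = 117 + 117*l (K(D, l) = -117*(-1 - l) = 117 + 117*l)
-K(I(9, g), 1855) = -(117 + 117*1855) = -(117 + 217035) = -1*217152 = -217152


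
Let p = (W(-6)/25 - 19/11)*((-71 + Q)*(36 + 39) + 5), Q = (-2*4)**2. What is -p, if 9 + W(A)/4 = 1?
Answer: -86008/55 ≈ -1563.8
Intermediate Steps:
W(A) = -32 (W(A) = -36 + 4*1 = -36 + 4 = -32)
Q = 64 (Q = (-8)**2 = 64)
p = 86008/55 (p = (-32/25 - 19/11)*((-71 + 64)*(36 + 39) + 5) = (-32*1/25 - 19*1/11)*(-7*75 + 5) = (-32/25 - 19/11)*(-525 + 5) = -827/275*(-520) = 86008/55 ≈ 1563.8)
-p = -1*86008/55 = -86008/55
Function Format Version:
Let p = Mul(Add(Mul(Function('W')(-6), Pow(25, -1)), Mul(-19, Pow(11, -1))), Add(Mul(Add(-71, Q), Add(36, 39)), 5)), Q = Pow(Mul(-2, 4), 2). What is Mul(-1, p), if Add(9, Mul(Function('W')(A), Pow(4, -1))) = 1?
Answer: Rational(-86008, 55) ≈ -1563.8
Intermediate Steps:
Function('W')(A) = -32 (Function('W')(A) = Add(-36, Mul(4, 1)) = Add(-36, 4) = -32)
Q = 64 (Q = Pow(-8, 2) = 64)
p = Rational(86008, 55) (p = Mul(Add(Mul(-32, Pow(25, -1)), Mul(-19, Pow(11, -1))), Add(Mul(Add(-71, 64), Add(36, 39)), 5)) = Mul(Add(Mul(-32, Rational(1, 25)), Mul(-19, Rational(1, 11))), Add(Mul(-7, 75), 5)) = Mul(Add(Rational(-32, 25), Rational(-19, 11)), Add(-525, 5)) = Mul(Rational(-827, 275), -520) = Rational(86008, 55) ≈ 1563.8)
Mul(-1, p) = Mul(-1, Rational(86008, 55)) = Rational(-86008, 55)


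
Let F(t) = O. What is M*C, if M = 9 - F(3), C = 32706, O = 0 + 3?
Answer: 196236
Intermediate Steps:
O = 3
F(t) = 3
M = 6 (M = 9 - 1*3 = 9 - 3 = 6)
M*C = 6*32706 = 196236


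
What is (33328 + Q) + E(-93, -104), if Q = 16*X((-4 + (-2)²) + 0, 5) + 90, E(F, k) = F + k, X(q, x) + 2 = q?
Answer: 33189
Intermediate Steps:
X(q, x) = -2 + q
Q = 58 (Q = 16*(-2 + ((-4 + (-2)²) + 0)) + 90 = 16*(-2 + ((-4 + 4) + 0)) + 90 = 16*(-2 + (0 + 0)) + 90 = 16*(-2 + 0) + 90 = 16*(-2) + 90 = -32 + 90 = 58)
(33328 + Q) + E(-93, -104) = (33328 + 58) + (-93 - 104) = 33386 - 197 = 33189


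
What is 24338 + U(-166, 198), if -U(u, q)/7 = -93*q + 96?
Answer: 152564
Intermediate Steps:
U(u, q) = -672 + 651*q (U(u, q) = -7*(-93*q + 96) = -7*(96 - 93*q) = -672 + 651*q)
24338 + U(-166, 198) = 24338 + (-672 + 651*198) = 24338 + (-672 + 128898) = 24338 + 128226 = 152564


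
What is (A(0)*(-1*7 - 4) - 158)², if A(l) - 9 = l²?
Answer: 66049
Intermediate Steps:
A(l) = 9 + l²
(A(0)*(-1*7 - 4) - 158)² = ((9 + 0²)*(-1*7 - 4) - 158)² = ((9 + 0)*(-7 - 4) - 158)² = (9*(-11) - 158)² = (-99 - 158)² = (-257)² = 66049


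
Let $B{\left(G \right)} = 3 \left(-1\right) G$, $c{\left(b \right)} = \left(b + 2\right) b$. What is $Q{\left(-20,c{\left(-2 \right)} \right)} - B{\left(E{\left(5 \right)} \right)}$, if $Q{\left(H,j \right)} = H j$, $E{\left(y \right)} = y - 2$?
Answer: $9$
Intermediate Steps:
$c{\left(b \right)} = b \left(2 + b\right)$ ($c{\left(b \right)} = \left(2 + b\right) b = b \left(2 + b\right)$)
$E{\left(y \right)} = -2 + y$
$B{\left(G \right)} = - 3 G$
$Q{\left(-20,c{\left(-2 \right)} \right)} - B{\left(E{\left(5 \right)} \right)} = - 20 \left(- 2 \left(2 - 2\right)\right) - - 3 \left(-2 + 5\right) = - 20 \left(\left(-2\right) 0\right) - \left(-3\right) 3 = \left(-20\right) 0 - -9 = 0 + 9 = 9$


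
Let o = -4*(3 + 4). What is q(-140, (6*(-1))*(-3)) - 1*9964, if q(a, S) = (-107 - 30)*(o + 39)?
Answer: -11471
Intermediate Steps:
o = -28 (o = -4*7 = -28)
q(a, S) = -1507 (q(a, S) = (-107 - 30)*(-28 + 39) = -137*11 = -1507)
q(-140, (6*(-1))*(-3)) - 1*9964 = -1507 - 1*9964 = -1507 - 9964 = -11471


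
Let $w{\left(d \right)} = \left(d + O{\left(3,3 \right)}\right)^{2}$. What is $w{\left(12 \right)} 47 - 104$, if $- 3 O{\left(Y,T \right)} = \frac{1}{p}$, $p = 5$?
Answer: $\frac{1482527}{225} \approx 6589.0$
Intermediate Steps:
$O{\left(Y,T \right)} = - \frac{1}{15}$ ($O{\left(Y,T \right)} = - \frac{1}{3 \cdot 5} = \left(- \frac{1}{3}\right) \frac{1}{5} = - \frac{1}{15}$)
$w{\left(d \right)} = \left(- \frac{1}{15} + d\right)^{2}$ ($w{\left(d \right)} = \left(d - \frac{1}{15}\right)^{2} = \left(- \frac{1}{15} + d\right)^{2}$)
$w{\left(12 \right)} 47 - 104 = \frac{\left(-1 + 15 \cdot 12\right)^{2}}{225} \cdot 47 - 104 = \frac{\left(-1 + 180\right)^{2}}{225} \cdot 47 - 104 = \frac{179^{2}}{225} \cdot 47 - 104 = \frac{1}{225} \cdot 32041 \cdot 47 - 104 = \frac{32041}{225} \cdot 47 - 104 = \frac{1505927}{225} - 104 = \frac{1482527}{225}$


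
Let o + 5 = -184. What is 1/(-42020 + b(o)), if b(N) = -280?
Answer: -1/42300 ≈ -2.3641e-5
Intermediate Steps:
o = -189 (o = -5 - 184 = -189)
1/(-42020 + b(o)) = 1/(-42020 - 280) = 1/(-42300) = -1/42300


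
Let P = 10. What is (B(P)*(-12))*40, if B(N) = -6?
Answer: 2880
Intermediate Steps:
(B(P)*(-12))*40 = -6*(-12)*40 = 72*40 = 2880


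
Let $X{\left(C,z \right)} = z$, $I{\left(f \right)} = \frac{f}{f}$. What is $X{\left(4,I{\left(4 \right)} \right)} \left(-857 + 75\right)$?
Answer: $-782$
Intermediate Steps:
$I{\left(f \right)} = 1$
$X{\left(4,I{\left(4 \right)} \right)} \left(-857 + 75\right) = 1 \left(-857 + 75\right) = 1 \left(-782\right) = -782$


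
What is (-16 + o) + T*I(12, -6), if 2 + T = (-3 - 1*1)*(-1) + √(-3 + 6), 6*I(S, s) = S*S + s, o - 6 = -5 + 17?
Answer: 48 + 23*√3 ≈ 87.837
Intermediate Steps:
o = 18 (o = 6 + (-5 + 17) = 6 + 12 = 18)
I(S, s) = s/6 + S²/6 (I(S, s) = (S*S + s)/6 = (S² + s)/6 = (s + S²)/6 = s/6 + S²/6)
T = 2 + √3 (T = -2 + ((-3 - 1*1)*(-1) + √(-3 + 6)) = -2 + ((-3 - 1)*(-1) + √3) = -2 + (-4*(-1) + √3) = -2 + (4 + √3) = 2 + √3 ≈ 3.7321)
(-16 + o) + T*I(12, -6) = (-16 + 18) + (2 + √3)*((⅙)*(-6) + (⅙)*12²) = 2 + (2 + √3)*(-1 + (⅙)*144) = 2 + (2 + √3)*(-1 + 24) = 2 + (2 + √3)*23 = 2 + (46 + 23*√3) = 48 + 23*√3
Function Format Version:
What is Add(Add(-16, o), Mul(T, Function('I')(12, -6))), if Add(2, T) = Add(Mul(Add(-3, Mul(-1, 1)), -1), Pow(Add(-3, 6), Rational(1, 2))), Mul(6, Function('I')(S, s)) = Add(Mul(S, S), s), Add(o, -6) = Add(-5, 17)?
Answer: Add(48, Mul(23, Pow(3, Rational(1, 2)))) ≈ 87.837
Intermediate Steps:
o = 18 (o = Add(6, Add(-5, 17)) = Add(6, 12) = 18)
Function('I')(S, s) = Add(Mul(Rational(1, 6), s), Mul(Rational(1, 6), Pow(S, 2))) (Function('I')(S, s) = Mul(Rational(1, 6), Add(Mul(S, S), s)) = Mul(Rational(1, 6), Add(Pow(S, 2), s)) = Mul(Rational(1, 6), Add(s, Pow(S, 2))) = Add(Mul(Rational(1, 6), s), Mul(Rational(1, 6), Pow(S, 2))))
T = Add(2, Pow(3, Rational(1, 2))) (T = Add(-2, Add(Mul(Add(-3, Mul(-1, 1)), -1), Pow(Add(-3, 6), Rational(1, 2)))) = Add(-2, Add(Mul(Add(-3, -1), -1), Pow(3, Rational(1, 2)))) = Add(-2, Add(Mul(-4, -1), Pow(3, Rational(1, 2)))) = Add(-2, Add(4, Pow(3, Rational(1, 2)))) = Add(2, Pow(3, Rational(1, 2))) ≈ 3.7321)
Add(Add(-16, o), Mul(T, Function('I')(12, -6))) = Add(Add(-16, 18), Mul(Add(2, Pow(3, Rational(1, 2))), Add(Mul(Rational(1, 6), -6), Mul(Rational(1, 6), Pow(12, 2))))) = Add(2, Mul(Add(2, Pow(3, Rational(1, 2))), Add(-1, Mul(Rational(1, 6), 144)))) = Add(2, Mul(Add(2, Pow(3, Rational(1, 2))), Add(-1, 24))) = Add(2, Mul(Add(2, Pow(3, Rational(1, 2))), 23)) = Add(2, Add(46, Mul(23, Pow(3, Rational(1, 2))))) = Add(48, Mul(23, Pow(3, Rational(1, 2))))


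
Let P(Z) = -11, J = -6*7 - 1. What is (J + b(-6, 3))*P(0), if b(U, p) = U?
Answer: 539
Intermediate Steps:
J = -43 (J = -42 - 1 = -43)
(J + b(-6, 3))*P(0) = (-43 - 6)*(-11) = -49*(-11) = 539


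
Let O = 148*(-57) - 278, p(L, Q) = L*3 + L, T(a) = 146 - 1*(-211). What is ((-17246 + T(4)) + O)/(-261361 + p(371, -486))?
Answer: 25603/259877 ≈ 0.098520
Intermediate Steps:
T(a) = 357 (T(a) = 146 + 211 = 357)
p(L, Q) = 4*L (p(L, Q) = 3*L + L = 4*L)
O = -8714 (O = -8436 - 278 = -8714)
((-17246 + T(4)) + O)/(-261361 + p(371, -486)) = ((-17246 + 357) - 8714)/(-261361 + 4*371) = (-16889 - 8714)/(-261361 + 1484) = -25603/(-259877) = -25603*(-1/259877) = 25603/259877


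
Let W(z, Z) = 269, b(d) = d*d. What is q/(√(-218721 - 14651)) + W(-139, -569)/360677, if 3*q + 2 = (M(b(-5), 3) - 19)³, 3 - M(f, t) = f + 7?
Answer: 269/360677 + 55297*I*√58343/175029 ≈ 0.00074582 + 76.311*I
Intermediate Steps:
b(d) = d²
M(f, t) = -4 - f (M(f, t) = 3 - (f + 7) = 3 - (7 + f) = 3 + (-7 - f) = -4 - f)
q = -110594/3 (q = -⅔ + ((-4 - 1*(-5)²) - 19)³/3 = -⅔ + ((-4 - 1*25) - 19)³/3 = -⅔ + ((-4 - 25) - 19)³/3 = -⅔ + (-29 - 19)³/3 = -⅔ + (⅓)*(-48)³ = -⅔ + (⅓)*(-110592) = -⅔ - 36864 = -110594/3 ≈ -36865.)
q/(√(-218721 - 14651)) + W(-139, -569)/360677 = -110594/(3*√(-218721 - 14651)) + 269/360677 = -110594*(-I*√58343/116686)/3 + 269*(1/360677) = -110594*(-I*√58343/116686)/3 + 269/360677 = -(-55297)*I*√58343/175029 + 269/360677 = 55297*I*√58343/175029 + 269/360677 = 269/360677 + 55297*I*√58343/175029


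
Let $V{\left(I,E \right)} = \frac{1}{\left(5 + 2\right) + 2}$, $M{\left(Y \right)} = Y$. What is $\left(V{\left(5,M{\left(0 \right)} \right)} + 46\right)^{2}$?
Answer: $\frac{172225}{81} \approx 2126.2$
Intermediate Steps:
$V{\left(I,E \right)} = \frac{1}{9}$ ($V{\left(I,E \right)} = \frac{1}{7 + 2} = \frac{1}{9}$)
$\left(V{\left(5,M{\left(0 \right)} \right)} + 46\right)^{2} = \left(\frac{1}{9} + 46\right)^{2} = \left(\frac{415}{9}\right)^{2} = \frac{172225}{81}$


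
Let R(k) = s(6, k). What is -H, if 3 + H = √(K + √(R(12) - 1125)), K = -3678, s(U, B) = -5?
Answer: 3 - √(-3678 + I*√1130) ≈ 2.7229 - 60.647*I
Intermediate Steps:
R(k) = -5
H = -3 + √(-3678 + I*√1130) (H = -3 + √(-3678 + √(-5 - 1125)) = -3 + √(-3678 + √(-1130)) = -3 + √(-3678 + I*√1130) ≈ -2.7229 + 60.647*I)
-H = -(-3 + √(-3678 + I*√1130)) = 3 - √(-3678 + I*√1130)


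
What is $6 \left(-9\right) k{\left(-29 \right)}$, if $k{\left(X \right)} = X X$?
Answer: $-45414$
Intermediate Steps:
$k{\left(X \right)} = X^{2}$
$6 \left(-9\right) k{\left(-29 \right)} = 6 \left(-9\right) \left(-29\right)^{2} = \left(-54\right) 841 = -45414$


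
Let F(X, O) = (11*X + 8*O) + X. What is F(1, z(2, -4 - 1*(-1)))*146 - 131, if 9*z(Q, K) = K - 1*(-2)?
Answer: 13421/9 ≈ 1491.2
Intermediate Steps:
z(Q, K) = 2/9 + K/9 (z(Q, K) = (K - 1*(-2))/9 = (K + 2)/9 = (2 + K)/9 = 2/9 + K/9)
F(X, O) = 8*O + 12*X (F(X, O) = (8*O + 11*X) + X = 8*O + 12*X)
F(1, z(2, -4 - 1*(-1)))*146 - 131 = (8*(2/9 + (-4 - 1*(-1))/9) + 12*1)*146 - 131 = (8*(2/9 + (-4 + 1)/9) + 12)*146 - 131 = (8*(2/9 + (⅑)*(-3)) + 12)*146 - 131 = (8*(2/9 - ⅓) + 12)*146 - 131 = (8*(-⅑) + 12)*146 - 131 = (-8/9 + 12)*146 - 131 = (100/9)*146 - 131 = 14600/9 - 131 = 13421/9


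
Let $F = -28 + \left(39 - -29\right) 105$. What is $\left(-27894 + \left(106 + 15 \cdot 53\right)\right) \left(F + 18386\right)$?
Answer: $-688267514$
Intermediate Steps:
$F = 7112$ ($F = -28 + \left(39 + 29\right) 105 = -28 + 68 \cdot 105 = -28 + 7140 = 7112$)
$\left(-27894 + \left(106 + 15 \cdot 53\right)\right) \left(F + 18386\right) = \left(-27894 + \left(106 + 15 \cdot 53\right)\right) \left(7112 + 18386\right) = \left(-27894 + \left(106 + 795\right)\right) 25498 = \left(-27894 + 901\right) 25498 = \left(-26993\right) 25498 = -688267514$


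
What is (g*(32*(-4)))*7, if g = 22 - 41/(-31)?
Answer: -647808/31 ≈ -20897.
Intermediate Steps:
g = 723/31 (g = 22 - 41*(-1)/31 = 22 - 1*(-41/31) = 22 + 41/31 = 723/31 ≈ 23.323)
(g*(32*(-4)))*7 = (723*(32*(-4))/31)*7 = ((723/31)*(-128))*7 = -92544/31*7 = -647808/31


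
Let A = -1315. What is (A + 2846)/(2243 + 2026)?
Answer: 1531/4269 ≈ 0.35863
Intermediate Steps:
(A + 2846)/(2243 + 2026) = (-1315 + 2846)/(2243 + 2026) = 1531/4269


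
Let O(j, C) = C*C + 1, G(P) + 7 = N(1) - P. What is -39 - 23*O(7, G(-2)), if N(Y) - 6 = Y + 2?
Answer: -430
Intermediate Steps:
N(Y) = 8 + Y (N(Y) = 6 + (Y + 2) = 6 + (2 + Y) = 8 + Y)
G(P) = 2 - P (G(P) = -7 + ((8 + 1) - P) = -7 + (9 - P) = 2 - P)
O(j, C) = 1 + C**2 (O(j, C) = C**2 + 1 = 1 + C**2)
-39 - 23*O(7, G(-2)) = -39 - 23*(1 + (2 - 1*(-2))**2) = -39 - 23*(1 + (2 + 2)**2) = -39 - 23*(1 + 4**2) = -39 - 23*(1 + 16) = -39 - 23*17 = -39 - 391 = -430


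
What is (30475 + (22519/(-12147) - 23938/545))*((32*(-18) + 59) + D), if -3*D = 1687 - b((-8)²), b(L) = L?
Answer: -213128764383272/6620115 ≈ -3.2194e+7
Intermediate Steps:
D = -541 (D = -(1687 - 1*(-8)²)/3 = -(1687 - 1*64)/3 = -(1687 - 64)/3 = -⅓*1623 = -541)
(30475 + (22519/(-12147) - 23938/545))*((32*(-18) + 59) + D) = (30475 + (22519/(-12147) - 23938/545))*((32*(-18) + 59) - 541) = (30475 + (22519*(-1/12147) - 23938*1/545))*((-576 + 59) - 541) = (30475 + (-22519/12147 - 23938/545))*(-517 - 541) = (30475 - 303047741/6620115)*(-1058) = (201444956884/6620115)*(-1058) = -213128764383272/6620115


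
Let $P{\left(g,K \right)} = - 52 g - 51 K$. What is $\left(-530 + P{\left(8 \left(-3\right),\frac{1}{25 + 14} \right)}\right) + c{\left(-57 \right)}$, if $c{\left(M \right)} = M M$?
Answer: $\frac{51554}{13} \approx 3965.7$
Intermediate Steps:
$c{\left(M \right)} = M^{2}$
$\left(-530 + P{\left(8 \left(-3\right),\frac{1}{25 + 14} \right)}\right) + c{\left(-57 \right)} = \left(-530 - \left(\frac{51}{25 + 14} + 52 \cdot 8 \left(-3\right)\right)\right) + \left(-57\right)^{2} = \left(-530 - \left(-1248 + \frac{51}{39}\right)\right) + 3249 = \left(-530 + \left(1248 - \frac{17}{13}\right)\right) + 3249 = \left(-530 + \frac{16207}{13}\right) + 3249 = \frac{9317}{13} + 3249 = \frac{51554}{13}$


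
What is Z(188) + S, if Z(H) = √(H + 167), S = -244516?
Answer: -244516 + √355 ≈ -2.4450e+5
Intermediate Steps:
Z(H) = √(167 + H)
Z(188) + S = √(167 + 188) - 244516 = √355 - 244516 = -244516 + √355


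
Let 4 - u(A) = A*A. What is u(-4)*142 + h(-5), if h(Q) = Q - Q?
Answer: -1704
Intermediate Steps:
u(A) = 4 - A² (u(A) = 4 - A*A = 4 - A²)
h(Q) = 0
u(-4)*142 + h(-5) = (4 - 1*(-4)²)*142 + 0 = (4 - 1*16)*142 + 0 = (4 - 16)*142 + 0 = -12*142 + 0 = -1704 + 0 = -1704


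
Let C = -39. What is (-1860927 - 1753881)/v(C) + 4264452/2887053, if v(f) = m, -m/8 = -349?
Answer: -434343163785/335860499 ≈ -1293.2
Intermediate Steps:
m = 2792 (m = -8*(-349) = 2792)
v(f) = 2792
(-1860927 - 1753881)/v(C) + 4264452/2887053 = (-1860927 - 1753881)/2792 + 4264452/2887053 = -3614808*1/2792 + 4264452*(1/2887053) = -451851/349 + 1421484/962351 = -434343163785/335860499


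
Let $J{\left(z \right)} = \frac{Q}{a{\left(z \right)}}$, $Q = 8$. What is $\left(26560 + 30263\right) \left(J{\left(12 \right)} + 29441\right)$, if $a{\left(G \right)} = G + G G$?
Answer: $1672928857$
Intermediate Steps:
$a{\left(G \right)} = G + G^{2}$
$J{\left(z \right)} = \frac{8}{z \left(1 + z\right)}$
$\left(26560 + 30263\right) \left(J{\left(12 \right)} + 29441\right) = \left(26560 + 30263\right) \left(\frac{8}{12 \left(1 + 12\right)} + 29441\right) = 56823 \left(8 \cdot \frac{1}{12} \cdot \frac{1}{13} + 29441\right) = 56823 \left(\frac{2}{39} + 29441\right) = 56823 \cdot \frac{1148201}{39} = 1672928857$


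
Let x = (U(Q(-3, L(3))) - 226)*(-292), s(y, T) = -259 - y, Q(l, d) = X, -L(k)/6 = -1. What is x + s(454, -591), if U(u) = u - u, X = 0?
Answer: 65279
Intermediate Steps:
L(k) = 6 (L(k) = -6*(-1) = 6)
Q(l, d) = 0
U(u) = 0
x = 65992 (x = (0 - 226)*(-292) = -226*(-292) = 65992)
x + s(454, -591) = 65992 + (-259 - 1*454) = 65992 + (-259 - 454) = 65992 - 713 = 65279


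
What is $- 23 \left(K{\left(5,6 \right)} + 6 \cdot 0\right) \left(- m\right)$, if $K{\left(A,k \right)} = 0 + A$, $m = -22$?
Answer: $-2530$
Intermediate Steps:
$K{\left(A,k \right)} = A$
$- 23 \left(K{\left(5,6 \right)} + 6 \cdot 0\right) \left(- m\right) = - 23 \left(5 + 6 \cdot 0\right) \left(\left(-1\right) \left(-22\right)\right) = - 23 \left(5 + 0\right) 22 = \left(-23\right) 5 \cdot 22 = \left(-115\right) 22 = -2530$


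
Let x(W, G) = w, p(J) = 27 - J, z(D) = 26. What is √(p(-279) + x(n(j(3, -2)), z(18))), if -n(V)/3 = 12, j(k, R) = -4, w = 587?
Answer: √893 ≈ 29.883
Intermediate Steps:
n(V) = -36 (n(V) = -3*12 = -36)
x(W, G) = 587
√(p(-279) + x(n(j(3, -2)), z(18))) = √((27 - 1*(-279)) + 587) = √((27 + 279) + 587) = √(306 + 587) = √893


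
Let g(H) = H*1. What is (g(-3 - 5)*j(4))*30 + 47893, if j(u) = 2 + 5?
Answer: 46213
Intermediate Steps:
g(H) = H
j(u) = 7
(g(-3 - 5)*j(4))*30 + 47893 = ((-3 - 5)*7)*30 + 47893 = -8*7*30 + 47893 = -56*30 + 47893 = -1680 + 47893 = 46213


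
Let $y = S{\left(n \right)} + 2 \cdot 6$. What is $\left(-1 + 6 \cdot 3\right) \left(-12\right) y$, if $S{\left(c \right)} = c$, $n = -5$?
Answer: $-1428$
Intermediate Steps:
$y = 7$ ($y = -5 + 2 \cdot 6 = -5 + 12 = 7$)
$\left(-1 + 6 \cdot 3\right) \left(-12\right) y = \left(-1 + 6 \cdot 3\right) \left(-12\right) 7 = \left(-1 + 18\right) \left(-12\right) 7 = 17 \left(-12\right) 7 = \left(-204\right) 7 = -1428$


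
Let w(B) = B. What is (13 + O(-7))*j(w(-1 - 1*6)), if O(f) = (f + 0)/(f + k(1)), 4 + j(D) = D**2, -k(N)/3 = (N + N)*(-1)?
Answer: 900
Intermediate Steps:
k(N) = 6*N (k(N) = -3*(N + N)*(-1) = -3*2*N*(-1) = -(-6)*N = 6*N)
j(D) = -4 + D**2
O(f) = f/(6 + f) (O(f) = (f + 0)/(f + 6*1) = f/(f + 6) = f/(6 + f))
(13 + O(-7))*j(w(-1 - 1*6)) = (13 - 7/(6 - 7))*(-4 + (-1 - 1*6)**2) = (13 - 7/(-1))*(-4 + (-1 - 6)**2) = (13 - 7*(-1))*(-4 + (-7)**2) = (13 + 7)*(-4 + 49) = 20*45 = 900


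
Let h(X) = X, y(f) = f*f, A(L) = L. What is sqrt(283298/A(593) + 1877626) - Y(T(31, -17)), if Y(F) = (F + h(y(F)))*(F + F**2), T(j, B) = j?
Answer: -984064 + 2*sqrt(165108325247)/593 ≈ -9.8269e+5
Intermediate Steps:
y(f) = f**2
Y(F) = (F + F**2)**2 (Y(F) = (F + F**2)*(F + F**2) = (F + F**2)**2)
sqrt(283298/A(593) + 1877626) - Y(T(31, -17)) = sqrt(283298/593 + 1877626) - 31**2*(1 + 31**2 + 2*31) = sqrt(283298*(1/593) + 1877626) - 961*(1 + 961 + 62) = sqrt(283298/593 + 1877626) - 961*1024 = sqrt(1113715516/593) - 1*984064 = 2*sqrt(165108325247)/593 - 984064 = -984064 + 2*sqrt(165108325247)/593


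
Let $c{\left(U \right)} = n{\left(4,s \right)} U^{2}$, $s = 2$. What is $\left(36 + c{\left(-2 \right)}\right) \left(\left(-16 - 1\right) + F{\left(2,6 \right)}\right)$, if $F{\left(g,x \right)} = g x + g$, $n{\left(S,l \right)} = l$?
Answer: $-132$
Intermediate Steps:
$F{\left(g,x \right)} = g + g x$
$c{\left(U \right)} = 2 U^{2}$
$\left(36 + c{\left(-2 \right)}\right) \left(\left(-16 - 1\right) + F{\left(2,6 \right)}\right) = \left(36 + 2 \left(-2\right)^{2}\right) \left(\left(-16 - 1\right) + 2 \left(1 + 6\right)\right) = \left(36 + 2 \cdot 4\right) \left(-17 + 2 \cdot 7\right) = \left(36 + 8\right) \left(-17 + 14\right) = 44 \left(-3\right) = -132$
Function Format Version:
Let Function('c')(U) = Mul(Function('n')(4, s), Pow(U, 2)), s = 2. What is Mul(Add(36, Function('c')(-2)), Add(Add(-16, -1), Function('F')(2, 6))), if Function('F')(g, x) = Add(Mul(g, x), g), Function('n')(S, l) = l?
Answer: -132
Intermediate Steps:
Function('F')(g, x) = Add(g, Mul(g, x))
Function('c')(U) = Mul(2, Pow(U, 2))
Mul(Add(36, Function('c')(-2)), Add(Add(-16, -1), Function('F')(2, 6))) = Mul(Add(36, Mul(2, Pow(-2, 2))), Add(Add(-16, -1), Mul(2, Add(1, 6)))) = Mul(Add(36, Mul(2, 4)), Add(-17, Mul(2, 7))) = Mul(Add(36, 8), Add(-17, 14)) = Mul(44, -3) = -132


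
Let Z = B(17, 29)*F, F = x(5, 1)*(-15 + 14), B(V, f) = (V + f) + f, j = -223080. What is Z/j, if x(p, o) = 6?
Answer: 15/7436 ≈ 0.0020172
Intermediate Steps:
B(V, f) = V + 2*f
F = -6 (F = 6*(-15 + 14) = 6*(-1) = -6)
Z = -450 (Z = (17 + 2*29)*(-6) = (17 + 58)*(-6) = 75*(-6) = -450)
Z/j = -450/(-223080) = -450*(-1/223080) = 15/7436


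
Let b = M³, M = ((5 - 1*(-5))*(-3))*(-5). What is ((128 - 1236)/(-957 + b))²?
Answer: 1227664/11384166165849 ≈ 1.0784e-7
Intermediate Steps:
M = 150 (M = ((5 + 5)*(-3))*(-5) = (10*(-3))*(-5) = -30*(-5) = 150)
b = 3375000 (b = 150³ = 3375000)
((128 - 1236)/(-957 + b))² = ((128 - 1236)/(-957 + 3375000))² = (-1108/3374043)² = 1227664/11384166165849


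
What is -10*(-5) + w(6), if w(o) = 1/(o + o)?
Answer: 601/12 ≈ 50.083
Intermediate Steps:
w(o) = 1/(2*o)
-10*(-5) + w(6) = -10*(-5) + (½)/6 = 50 + (½)*(⅙) = 50 + 1/12 = 601/12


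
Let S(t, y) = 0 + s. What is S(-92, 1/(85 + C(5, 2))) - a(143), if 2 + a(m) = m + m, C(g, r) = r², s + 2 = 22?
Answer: -264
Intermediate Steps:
s = 20 (s = -2 + 22 = 20)
a(m) = -2 + 2*m (a(m) = -2 + (m + m) = -2 + 2*m)
S(t, y) = 20 (S(t, y) = 0 + 20 = 20)
S(-92, 1/(85 + C(5, 2))) - a(143) = 20 - (-2 + 2*143) = 20 - (-2 + 286) = 20 - 1*284 = 20 - 284 = -264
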